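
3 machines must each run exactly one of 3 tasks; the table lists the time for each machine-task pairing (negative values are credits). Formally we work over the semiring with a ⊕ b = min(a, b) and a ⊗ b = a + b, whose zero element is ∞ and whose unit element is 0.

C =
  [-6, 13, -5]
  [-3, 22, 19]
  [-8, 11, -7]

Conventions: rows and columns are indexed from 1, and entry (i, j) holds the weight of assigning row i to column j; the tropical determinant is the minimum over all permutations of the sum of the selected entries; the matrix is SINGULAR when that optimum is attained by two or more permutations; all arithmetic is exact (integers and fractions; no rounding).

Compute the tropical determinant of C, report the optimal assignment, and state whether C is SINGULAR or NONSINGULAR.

σ = (1, 2, 3): (-6) + 22 + (-7) = 9
σ = (1, 3, 2): (-6) + 19 + 11 = 24
σ = (2, 1, 3): 13 + (-3) + (-7) = 3
σ = (2, 3, 1): 13 + 19 + (-8) = 24
σ = (3, 1, 2): (-5) + (-3) + 11 = 3
σ = (3, 2, 1): (-5) + 22 + (-8) = 9
Optimal value attained by: σ = (2, 1, 3).
Answer: det⊕(C) = 3; verdict: SINGULAR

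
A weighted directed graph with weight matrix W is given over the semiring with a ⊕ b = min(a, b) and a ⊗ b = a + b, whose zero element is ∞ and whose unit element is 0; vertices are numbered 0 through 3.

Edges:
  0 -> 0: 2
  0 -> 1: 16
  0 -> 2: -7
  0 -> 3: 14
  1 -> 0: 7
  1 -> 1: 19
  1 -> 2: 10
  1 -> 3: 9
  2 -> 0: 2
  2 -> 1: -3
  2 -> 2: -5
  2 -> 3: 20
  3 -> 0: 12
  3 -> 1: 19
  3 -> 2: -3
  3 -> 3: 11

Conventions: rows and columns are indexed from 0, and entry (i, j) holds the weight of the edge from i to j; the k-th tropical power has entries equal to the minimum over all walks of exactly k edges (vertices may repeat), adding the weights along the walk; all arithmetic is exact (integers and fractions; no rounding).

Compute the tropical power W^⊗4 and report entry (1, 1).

W^⊗2:
  [-5, -10, -12, 13]
  [9, 7, 0, 20]
  [-3, -8, -10, 6]
  [-1, -6, -8, 17]
W^⊗3:
  [-10, -15, -17, -1]
  [2, -3, -5, 16]
  [-8, -13, -15, 1]
  [-6, -11, -13, 3]
W^⊗4:
  [-15, -20, -22, -6]
  [-3, -8, -10, 6]
  [-13, -18, -20, -4]
  [-11, -16, -18, -2]
Key observation: the optimum is the walk 1->0->2->2->1, with weight 7 + (-7) + (-5) + (-3) = -8.
Optimal value attained by: walk 1->0->2->2->1.
Answer: (W^⊗4)[1][1] = -8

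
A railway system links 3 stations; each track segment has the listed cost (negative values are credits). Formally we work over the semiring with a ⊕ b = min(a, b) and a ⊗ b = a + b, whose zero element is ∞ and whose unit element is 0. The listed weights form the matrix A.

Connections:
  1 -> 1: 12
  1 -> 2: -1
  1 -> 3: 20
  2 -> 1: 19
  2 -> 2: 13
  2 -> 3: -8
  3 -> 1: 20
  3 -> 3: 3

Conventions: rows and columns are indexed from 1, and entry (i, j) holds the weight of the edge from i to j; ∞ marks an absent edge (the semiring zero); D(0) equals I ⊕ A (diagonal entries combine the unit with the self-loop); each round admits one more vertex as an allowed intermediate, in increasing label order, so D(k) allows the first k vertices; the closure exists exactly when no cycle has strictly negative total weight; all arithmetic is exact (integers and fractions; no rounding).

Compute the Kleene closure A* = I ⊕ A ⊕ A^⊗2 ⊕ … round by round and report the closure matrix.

D(0):
  [0, -1, 20]
  [19, 0, -8]
  [20, ∞, 0]
D(1):
  [0, -1, 20]
  [19, 0, -8]
  [20, 19, 0]
D(2):
  [0, -1, -9]
  [19, 0, -8]
  [20, 19, 0]
D(3):
  [0, -1, -9]
  [12, 0, -8]
  [20, 19, 0]
Answer: A* = [[0, -1, -9], [12, 0, -8], [20, 19, 0]]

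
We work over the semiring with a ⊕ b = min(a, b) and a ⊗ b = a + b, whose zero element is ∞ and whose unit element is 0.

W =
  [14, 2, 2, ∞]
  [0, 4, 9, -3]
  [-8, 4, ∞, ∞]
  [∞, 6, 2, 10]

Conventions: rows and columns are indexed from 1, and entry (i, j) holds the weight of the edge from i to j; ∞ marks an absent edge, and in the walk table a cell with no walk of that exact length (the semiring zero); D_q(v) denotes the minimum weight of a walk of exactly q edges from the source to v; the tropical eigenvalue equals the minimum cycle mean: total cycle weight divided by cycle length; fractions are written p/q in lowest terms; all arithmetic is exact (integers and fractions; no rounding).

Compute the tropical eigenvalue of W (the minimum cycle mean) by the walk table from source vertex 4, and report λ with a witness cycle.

q=0: [∞, ∞, ∞, 0]
q=1: [∞, 6, 2, 10]
q=2: [-6, 6, 12, 3]
q=3: [4, -4, -4, 3]
q=4: [-12, 0, 5, -7]
Optimal cycle mean attained by: cycle 1->3->1, total 2 + (-8), length 2.
Answer: λ = -3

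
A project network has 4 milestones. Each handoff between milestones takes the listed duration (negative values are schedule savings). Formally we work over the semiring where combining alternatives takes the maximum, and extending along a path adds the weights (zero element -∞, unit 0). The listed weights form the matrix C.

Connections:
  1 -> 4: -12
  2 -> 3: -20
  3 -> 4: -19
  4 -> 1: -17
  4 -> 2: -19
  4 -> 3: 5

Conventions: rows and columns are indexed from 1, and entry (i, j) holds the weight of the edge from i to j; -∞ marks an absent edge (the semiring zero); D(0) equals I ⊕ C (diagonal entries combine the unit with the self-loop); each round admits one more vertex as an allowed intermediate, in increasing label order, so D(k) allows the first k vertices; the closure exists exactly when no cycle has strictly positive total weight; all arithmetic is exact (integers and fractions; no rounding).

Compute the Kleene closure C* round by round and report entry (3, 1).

D(0):
  [0, -∞, -∞, -12]
  [-∞, 0, -20, -∞]
  [-∞, -∞, 0, -19]
  [-17, -19, 5, 0]
D(1):
  [0, -∞, -∞, -12]
  [-∞, 0, -20, -∞]
  [-∞, -∞, 0, -19]
  [-17, -19, 5, 0]
D(2):
  [0, -∞, -∞, -12]
  [-∞, 0, -20, -∞]
  [-∞, -∞, 0, -19]
  [-17, -19, 5, 0]
D(3):
  [0, -∞, -∞, -12]
  [-∞, 0, -20, -39]
  [-∞, -∞, 0, -19]
  [-17, -19, 5, 0]
D(4):
  [0, -31, -7, -12]
  [-56, 0, -20, -39]
  [-36, -38, 0, -19]
  [-17, -19, 5, 0]
Answer: C*[3][1] = -36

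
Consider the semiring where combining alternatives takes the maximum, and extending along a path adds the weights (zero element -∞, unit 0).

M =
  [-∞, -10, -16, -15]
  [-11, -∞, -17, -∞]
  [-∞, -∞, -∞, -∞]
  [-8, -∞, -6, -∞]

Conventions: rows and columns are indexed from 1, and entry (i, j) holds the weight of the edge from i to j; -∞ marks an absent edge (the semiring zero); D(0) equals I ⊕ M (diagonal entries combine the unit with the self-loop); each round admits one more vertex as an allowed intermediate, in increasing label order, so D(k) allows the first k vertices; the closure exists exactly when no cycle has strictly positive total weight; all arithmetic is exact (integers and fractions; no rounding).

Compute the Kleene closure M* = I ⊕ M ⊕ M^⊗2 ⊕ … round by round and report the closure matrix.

D(0):
  [0, -10, -16, -15]
  [-11, 0, -17, -∞]
  [-∞, -∞, 0, -∞]
  [-8, -∞, -6, 0]
D(1):
  [0, -10, -16, -15]
  [-11, 0, -17, -26]
  [-∞, -∞, 0, -∞]
  [-8, -18, -6, 0]
D(2):
  [0, -10, -16, -15]
  [-11, 0, -17, -26]
  [-∞, -∞, 0, -∞]
  [-8, -18, -6, 0]
D(3):
  [0, -10, -16, -15]
  [-11, 0, -17, -26]
  [-∞, -∞, 0, -∞]
  [-8, -18, -6, 0]
D(4):
  [0, -10, -16, -15]
  [-11, 0, -17, -26]
  [-∞, -∞, 0, -∞]
  [-8, -18, -6, 0]
Answer: M* = [[0, -10, -16, -15], [-11, 0, -17, -26], [-∞, -∞, 0, -∞], [-8, -18, -6, 0]]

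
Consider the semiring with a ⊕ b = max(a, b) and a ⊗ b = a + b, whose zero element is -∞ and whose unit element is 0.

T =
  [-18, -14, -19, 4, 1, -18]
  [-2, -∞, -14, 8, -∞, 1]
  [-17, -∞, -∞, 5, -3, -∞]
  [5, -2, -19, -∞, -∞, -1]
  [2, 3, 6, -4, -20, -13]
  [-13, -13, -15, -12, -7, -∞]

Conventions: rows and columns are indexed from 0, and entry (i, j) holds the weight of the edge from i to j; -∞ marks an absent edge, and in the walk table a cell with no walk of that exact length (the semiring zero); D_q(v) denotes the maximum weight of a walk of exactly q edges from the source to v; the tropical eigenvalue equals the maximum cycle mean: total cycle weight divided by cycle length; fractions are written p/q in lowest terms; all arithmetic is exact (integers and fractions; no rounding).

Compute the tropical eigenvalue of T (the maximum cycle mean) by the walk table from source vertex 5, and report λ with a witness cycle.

q=0: [-∞, -∞, -∞, -∞, -∞, 0]
q=1: [-13, -13, -15, -12, -7, -∞]
q=2: [-5, -4, -1, -5, -12, -12]
q=3: [0, -7, -6, 4, -4, -3]
q=4: [9, 2, 2, 4, 1, 3]
q=5: [9, 4, 7, 13, 10, 3]
q=6: [18, 13, 16, 13, 10, 12]
Optimal cycle mean attained by: cycle 0->3->0, total 4 + 5, length 2.
Answer: λ = 9/2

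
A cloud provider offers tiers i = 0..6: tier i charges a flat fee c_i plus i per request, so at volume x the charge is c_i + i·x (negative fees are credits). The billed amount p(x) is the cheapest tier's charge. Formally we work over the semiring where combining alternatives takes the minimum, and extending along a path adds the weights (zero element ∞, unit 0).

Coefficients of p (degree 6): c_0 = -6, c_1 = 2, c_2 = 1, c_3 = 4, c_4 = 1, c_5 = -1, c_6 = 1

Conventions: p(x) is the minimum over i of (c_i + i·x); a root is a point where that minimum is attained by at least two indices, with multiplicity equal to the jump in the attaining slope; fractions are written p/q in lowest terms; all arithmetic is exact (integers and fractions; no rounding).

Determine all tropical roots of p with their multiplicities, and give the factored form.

hull edge (i=0, c=-6) to (i=5, c=-1): slope 1, span 5
hull edge (i=5, c=-1) to (i=6, c=1): slope 2, span 1
Factored form: p(x) = 1 ⊗ (x ⊕ (-2)) ⊗ (x ⊕ (-1)) ⊗ (x ⊕ (-1)) ⊗ (x ⊕ (-1)) ⊗ (x ⊕ (-1)) ⊗ (x ⊕ (-1))
Answer: roots = -2 (mult 1), -1 (mult 5)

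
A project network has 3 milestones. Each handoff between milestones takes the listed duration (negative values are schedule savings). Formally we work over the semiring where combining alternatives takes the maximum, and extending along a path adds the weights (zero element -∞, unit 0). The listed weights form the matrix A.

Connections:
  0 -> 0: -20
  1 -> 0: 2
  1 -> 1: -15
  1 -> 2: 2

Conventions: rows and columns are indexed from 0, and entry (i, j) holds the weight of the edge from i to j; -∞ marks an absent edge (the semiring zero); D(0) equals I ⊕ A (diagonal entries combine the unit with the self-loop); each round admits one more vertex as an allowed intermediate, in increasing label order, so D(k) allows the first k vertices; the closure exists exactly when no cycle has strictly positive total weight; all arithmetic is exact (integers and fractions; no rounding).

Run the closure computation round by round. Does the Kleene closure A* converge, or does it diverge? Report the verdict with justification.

D(0):
  [0, -∞, -∞]
  [2, 0, 2]
  [-∞, -∞, 0]
D(1):
  [0, -∞, -∞]
  [2, 0, 2]
  [-∞, -∞, 0]
D(2):
  [0, -∞, -∞]
  [2, 0, 2]
  [-∞, -∞, 0]
D(3):
  [0, -∞, -∞]
  [2, 0, 2]
  [-∞, -∞, 0]
Key observation: every diagonal entry stays at the unit through all rounds, so no improving cycle exists.
Answer: CONVERGES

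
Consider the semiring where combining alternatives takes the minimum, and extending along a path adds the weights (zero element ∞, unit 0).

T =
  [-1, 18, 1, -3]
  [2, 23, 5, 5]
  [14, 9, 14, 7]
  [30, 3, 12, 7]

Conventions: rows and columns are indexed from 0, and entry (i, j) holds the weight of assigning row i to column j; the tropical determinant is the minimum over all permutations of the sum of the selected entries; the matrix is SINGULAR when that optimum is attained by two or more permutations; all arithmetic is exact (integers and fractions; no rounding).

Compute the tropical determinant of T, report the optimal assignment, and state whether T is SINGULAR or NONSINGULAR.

σ = (0, 1, 2, 3): (-1) + 23 + 14 + 7 = 43
σ = (0, 1, 3, 2): (-1) + 23 + 7 + 12 = 41
σ = (0, 2, 1, 3): (-1) + 5 + 9 + 7 = 20
σ = (0, 2, 3, 1): (-1) + 5 + 7 + 3 = 14
σ = (0, 3, 1, 2): (-1) + 5 + 9 + 12 = 25
σ = (0, 3, 2, 1): (-1) + 5 + 14 + 3 = 21
σ = (1, 0, 2, 3): 18 + 2 + 14 + 7 = 41
σ = (1, 0, 3, 2): 18 + 2 + 7 + 12 = 39
σ = (1, 2, 0, 3): 18 + 5 + 14 + 7 = 44
σ = (1, 2, 3, 0): 18 + 5 + 7 + 30 = 60
σ = (1, 3, 0, 2): 18 + 5 + 14 + 12 = 49
σ = (1, 3, 2, 0): 18 + 5 + 14 + 30 = 67
σ = (2, 0, 1, 3): 1 + 2 + 9 + 7 = 19
σ = (2, 0, 3, 1): 1 + 2 + 7 + 3 = 13
σ = (2, 1, 0, 3): 1 + 23 + 14 + 7 = 45
σ = (2, 1, 3, 0): 1 + 23 + 7 + 30 = 61
σ = (2, 3, 0, 1): 1 + 5 + 14 + 3 = 23
σ = (2, 3, 1, 0): 1 + 5 + 9 + 30 = 45
σ = (3, 0, 1, 2): (-3) + 2 + 9 + 12 = 20
σ = (3, 0, 2, 1): (-3) + 2 + 14 + 3 = 16
σ = (3, 1, 0, 2): (-3) + 23 + 14 + 12 = 46
σ = (3, 1, 2, 0): (-3) + 23 + 14 + 30 = 64
σ = (3, 2, 0, 1): (-3) + 5 + 14 + 3 = 19
σ = (3, 2, 1, 0): (-3) + 5 + 9 + 30 = 41
Optimal value attained by: σ = (2, 0, 3, 1).
Answer: det⊕(T) = 13; verdict: NONSINGULAR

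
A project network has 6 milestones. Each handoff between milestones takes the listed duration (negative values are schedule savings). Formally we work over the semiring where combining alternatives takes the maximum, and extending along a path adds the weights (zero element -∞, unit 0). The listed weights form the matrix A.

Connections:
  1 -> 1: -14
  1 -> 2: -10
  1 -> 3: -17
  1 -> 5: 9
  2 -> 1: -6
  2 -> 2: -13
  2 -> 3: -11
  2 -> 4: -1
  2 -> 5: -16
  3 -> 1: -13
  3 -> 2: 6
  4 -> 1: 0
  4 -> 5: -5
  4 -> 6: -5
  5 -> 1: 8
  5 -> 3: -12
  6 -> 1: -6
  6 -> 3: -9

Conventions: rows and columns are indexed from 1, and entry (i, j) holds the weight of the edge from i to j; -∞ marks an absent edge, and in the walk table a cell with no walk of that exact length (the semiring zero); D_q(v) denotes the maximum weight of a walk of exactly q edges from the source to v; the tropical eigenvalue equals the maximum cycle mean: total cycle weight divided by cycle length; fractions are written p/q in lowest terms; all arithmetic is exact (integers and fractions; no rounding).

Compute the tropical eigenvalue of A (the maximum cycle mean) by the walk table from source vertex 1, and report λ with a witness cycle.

q=0: [0, -∞, -∞, -∞, -∞, -∞]
q=1: [-14, -10, -17, -∞, 9, -∞]
q=2: [17, -11, -3, -11, -5, -∞]
q=3: [3, 7, 0, -12, 26, -16]
q=4: [34, 6, 14, 6, 12, -17]
q=5: [20, 24, 17, 5, 43, 1]
q=6: [51, 23, 31, 23, 29, 0]
Optimal cycle mean attained by: cycle 1->5->1, total 9 + 8, length 2.
Answer: λ = 17/2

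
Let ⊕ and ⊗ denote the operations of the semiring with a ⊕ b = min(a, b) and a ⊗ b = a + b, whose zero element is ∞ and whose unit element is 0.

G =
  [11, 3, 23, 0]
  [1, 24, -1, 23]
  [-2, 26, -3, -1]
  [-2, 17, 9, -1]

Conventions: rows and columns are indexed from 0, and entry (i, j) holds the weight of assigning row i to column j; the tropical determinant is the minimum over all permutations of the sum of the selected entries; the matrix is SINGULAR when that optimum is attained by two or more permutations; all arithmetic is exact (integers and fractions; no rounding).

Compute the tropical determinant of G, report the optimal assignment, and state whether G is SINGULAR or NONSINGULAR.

σ = (0, 1, 2, 3): 11 + 24 + (-3) + (-1) = 31
σ = (0, 1, 3, 2): 11 + 24 + (-1) + 9 = 43
σ = (0, 2, 1, 3): 11 + (-1) + 26 + (-1) = 35
σ = (0, 2, 3, 1): 11 + (-1) + (-1) + 17 = 26
σ = (0, 3, 1, 2): 11 + 23 + 26 + 9 = 69
σ = (0, 3, 2, 1): 11 + 23 + (-3) + 17 = 48
σ = (1, 0, 2, 3): 3 + 1 + (-3) + (-1) = 0
σ = (1, 0, 3, 2): 3 + 1 + (-1) + 9 = 12
σ = (1, 2, 0, 3): 3 + (-1) + (-2) + (-1) = -1
σ = (1, 2, 3, 0): 3 + (-1) + (-1) + (-2) = -1
σ = (1, 3, 0, 2): 3 + 23 + (-2) + 9 = 33
σ = (1, 3, 2, 0): 3 + 23 + (-3) + (-2) = 21
σ = (2, 0, 1, 3): 23 + 1 + 26 + (-1) = 49
σ = (2, 0, 3, 1): 23 + 1 + (-1) + 17 = 40
σ = (2, 1, 0, 3): 23 + 24 + (-2) + (-1) = 44
σ = (2, 1, 3, 0): 23 + 24 + (-1) + (-2) = 44
σ = (2, 3, 0, 1): 23 + 23 + (-2) + 17 = 61
σ = (2, 3, 1, 0): 23 + 23 + 26 + (-2) = 70
σ = (3, 0, 1, 2): 0 + 1 + 26 + 9 = 36
σ = (3, 0, 2, 1): 0 + 1 + (-3) + 17 = 15
σ = (3, 1, 0, 2): 0 + 24 + (-2) + 9 = 31
σ = (3, 1, 2, 0): 0 + 24 + (-3) + (-2) = 19
σ = (3, 2, 0, 1): 0 + (-1) + (-2) + 17 = 14
σ = (3, 2, 1, 0): 0 + (-1) + 26 + (-2) = 23
Optimal value attained by: σ = (1, 2, 0, 3).
Answer: det⊕(G) = -1; verdict: SINGULAR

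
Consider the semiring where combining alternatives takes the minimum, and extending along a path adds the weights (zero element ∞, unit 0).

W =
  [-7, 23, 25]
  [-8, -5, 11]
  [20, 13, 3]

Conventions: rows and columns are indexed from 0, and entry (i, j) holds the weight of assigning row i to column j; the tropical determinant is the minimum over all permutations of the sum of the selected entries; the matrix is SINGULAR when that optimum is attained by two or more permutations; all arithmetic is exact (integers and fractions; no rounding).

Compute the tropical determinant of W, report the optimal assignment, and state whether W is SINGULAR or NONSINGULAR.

σ = (0, 1, 2): (-7) + (-5) + 3 = -9
σ = (0, 2, 1): (-7) + 11 + 13 = 17
σ = (1, 0, 2): 23 + (-8) + 3 = 18
σ = (1, 2, 0): 23 + 11 + 20 = 54
σ = (2, 0, 1): 25 + (-8) + 13 = 30
σ = (2, 1, 0): 25 + (-5) + 20 = 40
Optimal value attained by: σ = (0, 1, 2).
Answer: det⊕(W) = -9; verdict: NONSINGULAR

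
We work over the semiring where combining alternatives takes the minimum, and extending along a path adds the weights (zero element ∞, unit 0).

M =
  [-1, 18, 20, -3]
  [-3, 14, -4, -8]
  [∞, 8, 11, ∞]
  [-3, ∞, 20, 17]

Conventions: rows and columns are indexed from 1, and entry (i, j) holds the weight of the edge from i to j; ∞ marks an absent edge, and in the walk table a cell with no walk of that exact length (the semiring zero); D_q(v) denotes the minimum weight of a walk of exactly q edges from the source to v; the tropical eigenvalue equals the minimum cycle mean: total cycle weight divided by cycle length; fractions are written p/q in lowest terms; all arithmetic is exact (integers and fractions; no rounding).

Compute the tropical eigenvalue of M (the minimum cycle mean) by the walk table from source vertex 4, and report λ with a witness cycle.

q=0: [∞, ∞, ∞, 0]
q=1: [-3, ∞, 20, 17]
q=2: [-4, 15, 17, -6]
q=3: [-9, 14, 11, -7]
q=4: [-10, 9, 10, -12]
Optimal cycle mean attained by: cycle 1->4->1, total (-3) + (-3), length 2.
Answer: λ = -3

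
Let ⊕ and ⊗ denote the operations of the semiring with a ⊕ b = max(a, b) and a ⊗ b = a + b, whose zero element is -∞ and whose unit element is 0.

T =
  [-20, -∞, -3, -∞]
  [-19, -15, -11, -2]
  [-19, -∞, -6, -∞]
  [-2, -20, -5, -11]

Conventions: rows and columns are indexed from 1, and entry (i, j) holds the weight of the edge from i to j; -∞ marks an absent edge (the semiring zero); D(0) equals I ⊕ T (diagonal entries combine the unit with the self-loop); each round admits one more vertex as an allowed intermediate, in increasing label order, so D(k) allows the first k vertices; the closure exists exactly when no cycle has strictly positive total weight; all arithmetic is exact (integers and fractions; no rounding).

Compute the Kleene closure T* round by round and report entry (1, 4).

D(0):
  [0, -∞, -3, -∞]
  [-19, 0, -11, -2]
  [-19, -∞, 0, -∞]
  [-2, -20, -5, 0]
D(1):
  [0, -∞, -3, -∞]
  [-19, 0, -11, -2]
  [-19, -∞, 0, -∞]
  [-2, -20, -5, 0]
D(2):
  [0, -∞, -3, -∞]
  [-19, 0, -11, -2]
  [-19, -∞, 0, -∞]
  [-2, -20, -5, 0]
D(3):
  [0, -∞, -3, -∞]
  [-19, 0, -11, -2]
  [-19, -∞, 0, -∞]
  [-2, -20, -5, 0]
D(4):
  [0, -∞, -3, -∞]
  [-4, 0, -7, -2]
  [-19, -∞, 0, -∞]
  [-2, -20, -5, 0]
Answer: T*[1][4] = -∞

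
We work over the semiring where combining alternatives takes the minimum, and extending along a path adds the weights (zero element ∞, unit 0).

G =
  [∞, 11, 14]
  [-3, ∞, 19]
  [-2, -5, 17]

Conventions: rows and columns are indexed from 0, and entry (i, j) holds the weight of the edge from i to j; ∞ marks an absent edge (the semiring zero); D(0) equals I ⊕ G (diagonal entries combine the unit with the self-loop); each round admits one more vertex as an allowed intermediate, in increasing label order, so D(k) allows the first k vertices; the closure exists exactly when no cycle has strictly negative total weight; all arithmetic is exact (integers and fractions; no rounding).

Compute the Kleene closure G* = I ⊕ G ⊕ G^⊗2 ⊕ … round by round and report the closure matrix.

D(0):
  [0, 11, 14]
  [-3, 0, 19]
  [-2, -5, 0]
D(1):
  [0, 11, 14]
  [-3, 0, 11]
  [-2, -5, 0]
D(2):
  [0, 11, 14]
  [-3, 0, 11]
  [-8, -5, 0]
D(3):
  [0, 9, 14]
  [-3, 0, 11]
  [-8, -5, 0]
Answer: G* = [[0, 9, 14], [-3, 0, 11], [-8, -5, 0]]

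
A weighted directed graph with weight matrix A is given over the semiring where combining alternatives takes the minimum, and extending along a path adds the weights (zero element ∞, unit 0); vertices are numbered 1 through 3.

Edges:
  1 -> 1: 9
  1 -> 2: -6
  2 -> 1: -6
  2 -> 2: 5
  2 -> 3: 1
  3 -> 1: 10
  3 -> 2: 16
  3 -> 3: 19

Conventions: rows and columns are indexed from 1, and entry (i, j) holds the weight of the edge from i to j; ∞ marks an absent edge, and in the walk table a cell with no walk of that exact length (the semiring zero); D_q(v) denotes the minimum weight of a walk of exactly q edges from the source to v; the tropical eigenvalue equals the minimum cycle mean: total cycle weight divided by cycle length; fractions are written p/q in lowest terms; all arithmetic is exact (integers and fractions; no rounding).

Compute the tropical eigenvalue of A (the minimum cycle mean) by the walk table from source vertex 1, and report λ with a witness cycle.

q=0: [0, ∞, ∞]
q=1: [9, -6, ∞]
q=2: [-12, -1, -5]
q=3: [-7, -18, 0]
Optimal cycle mean attained by: cycle 1->2->1, total (-6) + (-6), length 2.
Answer: λ = -6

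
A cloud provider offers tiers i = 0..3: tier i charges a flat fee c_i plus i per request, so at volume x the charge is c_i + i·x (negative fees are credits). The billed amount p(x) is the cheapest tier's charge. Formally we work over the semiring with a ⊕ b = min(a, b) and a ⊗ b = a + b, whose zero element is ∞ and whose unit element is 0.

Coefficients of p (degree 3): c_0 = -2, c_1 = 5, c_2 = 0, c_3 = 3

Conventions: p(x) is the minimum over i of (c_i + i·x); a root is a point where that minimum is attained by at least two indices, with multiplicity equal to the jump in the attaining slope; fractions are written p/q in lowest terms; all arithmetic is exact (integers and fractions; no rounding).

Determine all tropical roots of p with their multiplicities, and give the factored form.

hull edge (i=0, c=-2) to (i=2, c=0): slope 1, span 2
hull edge (i=2, c=0) to (i=3, c=3): slope 3, span 1
Factored form: p(x) = 3 ⊗ (x ⊕ (-3)) ⊗ (x ⊕ (-1)) ⊗ (x ⊕ (-1))
Answer: roots = -3 (mult 1), -1 (mult 2)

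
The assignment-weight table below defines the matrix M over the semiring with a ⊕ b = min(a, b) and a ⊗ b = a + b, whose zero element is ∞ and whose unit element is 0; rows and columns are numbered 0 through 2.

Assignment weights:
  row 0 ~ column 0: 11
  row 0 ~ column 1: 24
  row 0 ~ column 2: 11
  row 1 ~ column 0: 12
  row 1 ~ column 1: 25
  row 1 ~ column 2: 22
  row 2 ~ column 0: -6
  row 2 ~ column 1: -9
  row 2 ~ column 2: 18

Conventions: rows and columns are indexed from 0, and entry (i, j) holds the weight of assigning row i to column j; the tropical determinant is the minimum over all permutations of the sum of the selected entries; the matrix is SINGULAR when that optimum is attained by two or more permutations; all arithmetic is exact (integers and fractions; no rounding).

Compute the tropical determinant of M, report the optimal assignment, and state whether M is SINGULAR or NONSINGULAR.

σ = (0, 1, 2): 11 + 25 + 18 = 54
σ = (0, 2, 1): 11 + 22 + (-9) = 24
σ = (1, 0, 2): 24 + 12 + 18 = 54
σ = (1, 2, 0): 24 + 22 + (-6) = 40
σ = (2, 0, 1): 11 + 12 + (-9) = 14
σ = (2, 1, 0): 11 + 25 + (-6) = 30
Optimal value attained by: σ = (2, 0, 1).
Answer: det⊕(M) = 14; verdict: NONSINGULAR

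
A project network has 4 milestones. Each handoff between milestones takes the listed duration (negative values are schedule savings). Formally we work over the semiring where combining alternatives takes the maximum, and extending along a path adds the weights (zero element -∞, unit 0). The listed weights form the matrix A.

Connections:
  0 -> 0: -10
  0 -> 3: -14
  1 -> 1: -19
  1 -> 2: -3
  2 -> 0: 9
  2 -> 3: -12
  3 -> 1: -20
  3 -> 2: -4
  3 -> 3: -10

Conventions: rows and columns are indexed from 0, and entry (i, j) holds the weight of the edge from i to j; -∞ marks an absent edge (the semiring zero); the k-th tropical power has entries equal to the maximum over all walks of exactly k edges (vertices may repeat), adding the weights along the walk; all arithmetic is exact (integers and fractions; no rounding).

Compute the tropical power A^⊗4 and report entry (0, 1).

A^⊗2:
  [-20, -34, -18, -24]
  [6, -38, -22, -15]
  [-1, -32, -16, -5]
  [5, -30, -14, -16]
A^⊗3:
  [-9, -44, -28, -30]
  [-4, -35, -19, -8]
  [-7, -25, -9, -15]
  [-5, -36, -20, -9]
A^⊗4:
  [-19, -50, -34, -23]
  [-10, -28, -12, -18]
  [0, -35, -19, -21]
  [-11, -29, -13, -19]
Key observation: the optimum is the walk 0->3->2->3->1, with weight (-14) + (-4) + (-12) + (-20) = -50.
Optimal value attained by: walk 0->3->2->3->1.
Answer: (A^⊗4)[0][1] = -50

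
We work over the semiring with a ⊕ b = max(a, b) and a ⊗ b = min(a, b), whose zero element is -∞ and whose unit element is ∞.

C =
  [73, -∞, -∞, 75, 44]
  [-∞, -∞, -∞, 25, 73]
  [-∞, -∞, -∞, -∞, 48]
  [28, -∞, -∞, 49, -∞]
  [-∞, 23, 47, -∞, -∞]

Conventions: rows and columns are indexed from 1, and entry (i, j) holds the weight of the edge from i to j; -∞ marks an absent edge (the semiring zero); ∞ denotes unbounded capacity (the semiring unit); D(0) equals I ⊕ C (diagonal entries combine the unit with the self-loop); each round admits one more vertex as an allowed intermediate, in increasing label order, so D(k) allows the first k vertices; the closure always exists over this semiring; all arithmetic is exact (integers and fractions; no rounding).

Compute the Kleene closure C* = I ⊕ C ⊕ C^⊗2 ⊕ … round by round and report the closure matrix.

D(0):
  [∞, -∞, -∞, 75, 44]
  [-∞, ∞, -∞, 25, 73]
  [-∞, -∞, ∞, -∞, 48]
  [28, -∞, -∞, ∞, -∞]
  [-∞, 23, 47, -∞, ∞]
D(1):
  [∞, -∞, -∞, 75, 44]
  [-∞, ∞, -∞, 25, 73]
  [-∞, -∞, ∞, -∞, 48]
  [28, -∞, -∞, ∞, 28]
  [-∞, 23, 47, -∞, ∞]
D(2):
  [∞, -∞, -∞, 75, 44]
  [-∞, ∞, -∞, 25, 73]
  [-∞, -∞, ∞, -∞, 48]
  [28, -∞, -∞, ∞, 28]
  [-∞, 23, 47, 23, ∞]
D(3):
  [∞, -∞, -∞, 75, 44]
  [-∞, ∞, -∞, 25, 73]
  [-∞, -∞, ∞, -∞, 48]
  [28, -∞, -∞, ∞, 28]
  [-∞, 23, 47, 23, ∞]
D(4):
  [∞, -∞, -∞, 75, 44]
  [25, ∞, -∞, 25, 73]
  [-∞, -∞, ∞, -∞, 48]
  [28, -∞, -∞, ∞, 28]
  [23, 23, 47, 23, ∞]
D(5):
  [∞, 23, 44, 75, 44]
  [25, ∞, 47, 25, 73]
  [23, 23, ∞, 23, 48]
  [28, 23, 28, ∞, 28]
  [23, 23, 47, 23, ∞]
Answer: C* = [[∞, 23, 44, 75, 44], [25, ∞, 47, 25, 73], [23, 23, ∞, 23, 48], [28, 23, 28, ∞, 28], [23, 23, 47, 23, ∞]]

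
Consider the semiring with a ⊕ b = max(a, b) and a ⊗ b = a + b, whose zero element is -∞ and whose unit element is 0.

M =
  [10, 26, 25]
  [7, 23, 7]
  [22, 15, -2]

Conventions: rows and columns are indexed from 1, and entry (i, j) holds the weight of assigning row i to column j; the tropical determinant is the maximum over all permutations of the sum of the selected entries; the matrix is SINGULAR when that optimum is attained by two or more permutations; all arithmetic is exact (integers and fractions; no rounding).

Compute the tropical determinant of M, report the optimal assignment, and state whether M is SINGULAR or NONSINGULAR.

σ = (1, 2, 3): 10 + 23 + (-2) = 31
σ = (1, 3, 2): 10 + 7 + 15 = 32
σ = (2, 1, 3): 26 + 7 + (-2) = 31
σ = (2, 3, 1): 26 + 7 + 22 = 55
σ = (3, 1, 2): 25 + 7 + 15 = 47
σ = (3, 2, 1): 25 + 23 + 22 = 70
Optimal value attained by: σ = (3, 2, 1).
Answer: det⊕(M) = 70; verdict: NONSINGULAR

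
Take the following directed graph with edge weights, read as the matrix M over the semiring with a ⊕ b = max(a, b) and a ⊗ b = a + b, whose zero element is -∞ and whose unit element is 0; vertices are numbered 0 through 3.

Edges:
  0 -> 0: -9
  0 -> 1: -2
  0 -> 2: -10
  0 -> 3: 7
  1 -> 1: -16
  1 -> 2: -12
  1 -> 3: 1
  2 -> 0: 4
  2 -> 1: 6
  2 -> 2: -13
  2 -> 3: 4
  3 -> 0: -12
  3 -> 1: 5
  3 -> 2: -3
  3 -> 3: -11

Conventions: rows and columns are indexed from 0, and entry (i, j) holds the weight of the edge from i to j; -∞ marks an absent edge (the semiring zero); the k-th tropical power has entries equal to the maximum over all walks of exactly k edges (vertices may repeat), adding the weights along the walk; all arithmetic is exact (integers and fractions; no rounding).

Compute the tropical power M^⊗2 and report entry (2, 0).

M^⊗2:
  [-5, 12, 4, -1]
  [-8, 6, -2, -8]
  [-5, 9, 1, 11]
  [1, 3, -7, 6]
Key observation: the optimum is the walk 2->0->0, with weight 4 + (-9) = -5.
Optimal value attained by: walk 2->0->0.
Answer: (M^⊗2)[2][0] = -5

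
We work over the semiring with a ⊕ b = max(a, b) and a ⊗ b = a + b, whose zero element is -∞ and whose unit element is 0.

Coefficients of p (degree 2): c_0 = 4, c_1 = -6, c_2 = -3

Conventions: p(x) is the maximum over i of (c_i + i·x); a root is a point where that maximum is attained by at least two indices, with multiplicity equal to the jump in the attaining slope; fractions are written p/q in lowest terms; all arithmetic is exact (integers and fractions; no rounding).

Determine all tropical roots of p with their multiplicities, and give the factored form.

hull edge (i=0, c=4) to (i=2, c=-3): slope -7/2, span 2
Factored form: p(x) = -3 ⊗ (x ⊕ 7/2) ⊗ (x ⊕ 7/2)
Answer: roots = 7/2 (mult 2)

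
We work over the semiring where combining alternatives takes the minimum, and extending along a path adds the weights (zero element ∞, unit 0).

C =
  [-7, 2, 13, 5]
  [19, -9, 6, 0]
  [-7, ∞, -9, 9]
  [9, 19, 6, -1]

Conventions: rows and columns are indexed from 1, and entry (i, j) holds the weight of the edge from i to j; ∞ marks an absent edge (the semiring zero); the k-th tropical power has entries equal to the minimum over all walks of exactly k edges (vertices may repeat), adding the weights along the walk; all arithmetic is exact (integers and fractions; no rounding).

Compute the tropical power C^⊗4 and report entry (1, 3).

C^⊗2:
  [-14, -7, 4, -2]
  [-1, -18, -3, -9]
  [-16, -5, -18, -2]
  [-1, 10, -3, -2]
C^⊗3:
  [-21, -16, -5, -9]
  [-10, -27, -12, -18]
  [-25, -14, -27, -11]
  [-10, 1, -12, -3]
C^⊗4:
  [-28, -25, -14, -16]
  [-19, -36, -21, -27]
  [-34, -23, -36, -20]
  [-19, -8, -21, -5]
Key observation: the optimum is the walk 1->3->3->3->3, with weight 13 + (-9) + (-9) + (-9) = -14.
Optimal value attained by: walk 1->3->3->3->3.
Answer: (C^⊗4)[1][3] = -14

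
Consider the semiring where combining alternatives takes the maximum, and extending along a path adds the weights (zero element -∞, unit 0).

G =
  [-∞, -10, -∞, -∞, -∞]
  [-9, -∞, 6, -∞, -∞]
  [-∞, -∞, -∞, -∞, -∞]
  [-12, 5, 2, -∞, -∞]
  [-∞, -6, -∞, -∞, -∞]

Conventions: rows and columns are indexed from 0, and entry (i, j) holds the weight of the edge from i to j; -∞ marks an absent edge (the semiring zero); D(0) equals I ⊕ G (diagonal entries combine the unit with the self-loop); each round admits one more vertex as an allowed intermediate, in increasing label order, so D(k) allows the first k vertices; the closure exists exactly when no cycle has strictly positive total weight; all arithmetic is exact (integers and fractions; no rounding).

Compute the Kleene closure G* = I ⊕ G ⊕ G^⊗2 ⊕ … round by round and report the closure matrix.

D(0):
  [0, -10, -∞, -∞, -∞]
  [-9, 0, 6, -∞, -∞]
  [-∞, -∞, 0, -∞, -∞]
  [-12, 5, 2, 0, -∞]
  [-∞, -6, -∞, -∞, 0]
D(1):
  [0, -10, -∞, -∞, -∞]
  [-9, 0, 6, -∞, -∞]
  [-∞, -∞, 0, -∞, -∞]
  [-12, 5, 2, 0, -∞]
  [-∞, -6, -∞, -∞, 0]
D(2):
  [0, -10, -4, -∞, -∞]
  [-9, 0, 6, -∞, -∞]
  [-∞, -∞, 0, -∞, -∞]
  [-4, 5, 11, 0, -∞]
  [-15, -6, 0, -∞, 0]
D(3):
  [0, -10, -4, -∞, -∞]
  [-9, 0, 6, -∞, -∞]
  [-∞, -∞, 0, -∞, -∞]
  [-4, 5, 11, 0, -∞]
  [-15, -6, 0, -∞, 0]
D(4):
  [0, -10, -4, -∞, -∞]
  [-9, 0, 6, -∞, -∞]
  [-∞, -∞, 0, -∞, -∞]
  [-4, 5, 11, 0, -∞]
  [-15, -6, 0, -∞, 0]
D(5):
  [0, -10, -4, -∞, -∞]
  [-9, 0, 6, -∞, -∞]
  [-∞, -∞, 0, -∞, -∞]
  [-4, 5, 11, 0, -∞]
  [-15, -6, 0, -∞, 0]
Answer: G* = [[0, -10, -4, -∞, -∞], [-9, 0, 6, -∞, -∞], [-∞, -∞, 0, -∞, -∞], [-4, 5, 11, 0, -∞], [-15, -6, 0, -∞, 0]]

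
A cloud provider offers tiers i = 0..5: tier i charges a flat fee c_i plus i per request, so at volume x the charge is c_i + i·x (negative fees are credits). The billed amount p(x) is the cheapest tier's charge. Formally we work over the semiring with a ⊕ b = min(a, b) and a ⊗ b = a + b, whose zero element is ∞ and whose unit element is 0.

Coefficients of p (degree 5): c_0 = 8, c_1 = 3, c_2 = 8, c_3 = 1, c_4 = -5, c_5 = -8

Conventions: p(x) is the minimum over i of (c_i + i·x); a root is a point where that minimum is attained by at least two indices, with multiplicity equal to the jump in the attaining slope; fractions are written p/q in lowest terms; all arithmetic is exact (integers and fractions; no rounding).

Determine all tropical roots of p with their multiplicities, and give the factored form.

hull edge (i=0, c=8) to (i=1, c=3): slope -5, span 1
hull edge (i=1, c=3) to (i=5, c=-8): slope -11/4, span 4
Factored form: p(x) = -8 ⊗ (x ⊕ 11/4) ⊗ (x ⊕ 11/4) ⊗ (x ⊕ 11/4) ⊗ (x ⊕ 11/4) ⊗ (x ⊕ 5)
Answer: roots = 11/4 (mult 4), 5 (mult 1)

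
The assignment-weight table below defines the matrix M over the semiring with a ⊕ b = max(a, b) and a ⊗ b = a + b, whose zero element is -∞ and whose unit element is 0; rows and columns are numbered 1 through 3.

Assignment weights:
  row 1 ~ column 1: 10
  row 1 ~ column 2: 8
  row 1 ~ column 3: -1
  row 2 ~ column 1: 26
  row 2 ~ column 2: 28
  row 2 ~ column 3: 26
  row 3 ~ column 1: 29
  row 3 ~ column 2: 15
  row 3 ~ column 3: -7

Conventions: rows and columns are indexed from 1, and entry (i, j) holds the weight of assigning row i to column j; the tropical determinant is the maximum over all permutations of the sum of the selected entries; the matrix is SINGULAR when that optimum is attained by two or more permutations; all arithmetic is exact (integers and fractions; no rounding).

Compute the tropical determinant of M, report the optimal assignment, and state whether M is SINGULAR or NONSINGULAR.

σ = (1, 2, 3): 10 + 28 + (-7) = 31
σ = (1, 3, 2): 10 + 26 + 15 = 51
σ = (2, 1, 3): 8 + 26 + (-7) = 27
σ = (2, 3, 1): 8 + 26 + 29 = 63
σ = (3, 1, 2): (-1) + 26 + 15 = 40
σ = (3, 2, 1): (-1) + 28 + 29 = 56
Optimal value attained by: σ = (2, 3, 1).
Answer: det⊕(M) = 63; verdict: NONSINGULAR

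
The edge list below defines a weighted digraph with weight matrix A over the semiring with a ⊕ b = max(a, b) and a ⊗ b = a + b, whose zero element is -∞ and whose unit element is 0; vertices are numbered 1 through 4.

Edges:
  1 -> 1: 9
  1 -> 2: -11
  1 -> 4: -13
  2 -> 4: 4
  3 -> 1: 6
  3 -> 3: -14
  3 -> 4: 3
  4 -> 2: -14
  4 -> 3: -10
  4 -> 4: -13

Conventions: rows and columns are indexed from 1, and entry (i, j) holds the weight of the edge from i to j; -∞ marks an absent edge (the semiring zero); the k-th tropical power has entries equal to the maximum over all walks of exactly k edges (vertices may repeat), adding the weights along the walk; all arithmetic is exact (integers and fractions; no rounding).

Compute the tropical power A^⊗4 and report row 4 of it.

A^⊗2:
  [18, -2, -23, -4]
  [-∞, -10, -6, -9]
  [15, -5, -7, -7]
  [-4, -27, -23, -7]
A^⊗3:
  [27, 7, -14, 5]
  [0, -23, -19, -3]
  [24, 4, -17, 2]
  [5, -15, -17, -17]
A^⊗4:
  [36, 16, -5, 14]
  [9, -11, -13, -13]
  [33, 13, -8, 11]
  [14, -6, -27, -8]
Answer: row 4 of A^⊗4 = [14, -6, -27, -8]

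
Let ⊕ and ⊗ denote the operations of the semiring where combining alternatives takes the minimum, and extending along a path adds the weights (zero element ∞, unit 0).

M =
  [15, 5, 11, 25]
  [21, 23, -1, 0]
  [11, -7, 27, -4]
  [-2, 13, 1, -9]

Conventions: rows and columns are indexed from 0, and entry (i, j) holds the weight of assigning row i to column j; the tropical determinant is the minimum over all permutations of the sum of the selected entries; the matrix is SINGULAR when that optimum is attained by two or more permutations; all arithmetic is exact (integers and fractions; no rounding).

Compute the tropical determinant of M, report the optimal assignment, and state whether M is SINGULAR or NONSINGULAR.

σ = (0, 1, 2, 3): 15 + 23 + 27 + (-9) = 56
σ = (0, 1, 3, 2): 15 + 23 + (-4) + 1 = 35
σ = (0, 2, 1, 3): 15 + (-1) + (-7) + (-9) = -2
σ = (0, 2, 3, 1): 15 + (-1) + (-4) + 13 = 23
σ = (0, 3, 1, 2): 15 + 0 + (-7) + 1 = 9
σ = (0, 3, 2, 1): 15 + 0 + 27 + 13 = 55
σ = (1, 0, 2, 3): 5 + 21 + 27 + (-9) = 44
σ = (1, 0, 3, 2): 5 + 21 + (-4) + 1 = 23
σ = (1, 2, 0, 3): 5 + (-1) + 11 + (-9) = 6
σ = (1, 2, 3, 0): 5 + (-1) + (-4) + (-2) = -2
σ = (1, 3, 0, 2): 5 + 0 + 11 + 1 = 17
σ = (1, 3, 2, 0): 5 + 0 + 27 + (-2) = 30
σ = (2, 0, 1, 3): 11 + 21 + (-7) + (-9) = 16
σ = (2, 0, 3, 1): 11 + 21 + (-4) + 13 = 41
σ = (2, 1, 0, 3): 11 + 23 + 11 + (-9) = 36
σ = (2, 1, 3, 0): 11 + 23 + (-4) + (-2) = 28
σ = (2, 3, 0, 1): 11 + 0 + 11 + 13 = 35
σ = (2, 3, 1, 0): 11 + 0 + (-7) + (-2) = 2
σ = (3, 0, 1, 2): 25 + 21 + (-7) + 1 = 40
σ = (3, 0, 2, 1): 25 + 21 + 27 + 13 = 86
σ = (3, 1, 0, 2): 25 + 23 + 11 + 1 = 60
σ = (3, 1, 2, 0): 25 + 23 + 27 + (-2) = 73
σ = (3, 2, 0, 1): 25 + (-1) + 11 + 13 = 48
σ = (3, 2, 1, 0): 25 + (-1) + (-7) + (-2) = 15
Optimal value attained by: σ = (0, 2, 1, 3).
Answer: det⊕(M) = -2; verdict: SINGULAR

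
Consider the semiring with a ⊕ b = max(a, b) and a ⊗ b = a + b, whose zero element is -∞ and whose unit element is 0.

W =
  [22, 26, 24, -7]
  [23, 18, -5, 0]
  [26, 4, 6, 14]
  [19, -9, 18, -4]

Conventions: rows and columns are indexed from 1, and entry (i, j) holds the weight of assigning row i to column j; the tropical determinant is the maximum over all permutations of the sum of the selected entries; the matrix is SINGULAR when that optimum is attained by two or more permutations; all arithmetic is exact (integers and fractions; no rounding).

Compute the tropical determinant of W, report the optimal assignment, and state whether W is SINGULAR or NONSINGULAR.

σ = (1, 2, 3, 4): 22 + 18 + 6 + (-4) = 42
σ = (1, 2, 4, 3): 22 + 18 + 14 + 18 = 72
σ = (1, 3, 2, 4): 22 + (-5) + 4 + (-4) = 17
σ = (1, 3, 4, 2): 22 + (-5) + 14 + (-9) = 22
σ = (1, 4, 2, 3): 22 + 0 + 4 + 18 = 44
σ = (1, 4, 3, 2): 22 + 0 + 6 + (-9) = 19
σ = (2, 1, 3, 4): 26 + 23 + 6 + (-4) = 51
σ = (2, 1, 4, 3): 26 + 23 + 14 + 18 = 81
σ = (2, 3, 1, 4): 26 + (-5) + 26 + (-4) = 43
σ = (2, 3, 4, 1): 26 + (-5) + 14 + 19 = 54
σ = (2, 4, 1, 3): 26 + 0 + 26 + 18 = 70
σ = (2, 4, 3, 1): 26 + 0 + 6 + 19 = 51
σ = (3, 1, 2, 4): 24 + 23 + 4 + (-4) = 47
σ = (3, 1, 4, 2): 24 + 23 + 14 + (-9) = 52
σ = (3, 2, 1, 4): 24 + 18 + 26 + (-4) = 64
σ = (3, 2, 4, 1): 24 + 18 + 14 + 19 = 75
σ = (3, 4, 1, 2): 24 + 0 + 26 + (-9) = 41
σ = (3, 4, 2, 1): 24 + 0 + 4 + 19 = 47
σ = (4, 1, 2, 3): (-7) + 23 + 4 + 18 = 38
σ = (4, 1, 3, 2): (-7) + 23 + 6 + (-9) = 13
σ = (4, 2, 1, 3): (-7) + 18 + 26 + 18 = 55
σ = (4, 2, 3, 1): (-7) + 18 + 6 + 19 = 36
σ = (4, 3, 1, 2): (-7) + (-5) + 26 + (-9) = 5
σ = (4, 3, 2, 1): (-7) + (-5) + 4 + 19 = 11
Optimal value attained by: σ = (2, 1, 4, 3).
Answer: det⊕(W) = 81; verdict: NONSINGULAR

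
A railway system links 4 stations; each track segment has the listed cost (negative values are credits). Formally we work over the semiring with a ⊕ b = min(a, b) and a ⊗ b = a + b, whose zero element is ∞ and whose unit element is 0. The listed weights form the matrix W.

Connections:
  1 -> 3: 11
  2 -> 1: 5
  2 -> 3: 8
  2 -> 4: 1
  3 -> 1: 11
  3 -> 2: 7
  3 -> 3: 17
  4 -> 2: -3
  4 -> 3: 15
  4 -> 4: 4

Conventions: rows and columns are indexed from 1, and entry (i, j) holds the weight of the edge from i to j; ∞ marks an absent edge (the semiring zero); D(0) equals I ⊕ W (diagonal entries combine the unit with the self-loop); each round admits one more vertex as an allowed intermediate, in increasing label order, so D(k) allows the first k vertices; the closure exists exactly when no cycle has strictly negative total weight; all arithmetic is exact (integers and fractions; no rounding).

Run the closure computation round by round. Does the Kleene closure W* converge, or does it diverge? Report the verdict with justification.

D(0):
  [0, ∞, 11, ∞]
  [5, 0, 8, 1]
  [11, 7, 0, ∞]
  [∞, -3, 15, 0]
D(1):
  [0, ∞, 11, ∞]
  [5, 0, 8, 1]
  [11, 7, 0, ∞]
  [∞, -3, 15, 0]
Detection: at round 2, diagonal entry (4, 4) turns strictly negative.
Key observation: the cycle 4->2->4 has total weight (-3) + 1, which is strictly negative.
Answer: DIVERGES — negative cycle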